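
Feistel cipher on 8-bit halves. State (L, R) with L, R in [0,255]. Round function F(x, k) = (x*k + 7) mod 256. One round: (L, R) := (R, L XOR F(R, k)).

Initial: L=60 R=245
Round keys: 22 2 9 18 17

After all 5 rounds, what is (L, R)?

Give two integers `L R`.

Round 1 (k=22): L=245 R=41
Round 2 (k=2): L=41 R=172
Round 3 (k=9): L=172 R=58
Round 4 (k=18): L=58 R=183
Round 5 (k=17): L=183 R=20

Answer: 183 20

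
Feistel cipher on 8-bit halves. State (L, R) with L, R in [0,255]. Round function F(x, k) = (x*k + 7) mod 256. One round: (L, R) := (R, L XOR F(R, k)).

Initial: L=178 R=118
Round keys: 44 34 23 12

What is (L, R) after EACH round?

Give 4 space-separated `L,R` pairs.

Answer: 118,253 253,215 215,165 165,20

Derivation:
Round 1 (k=44): L=118 R=253
Round 2 (k=34): L=253 R=215
Round 3 (k=23): L=215 R=165
Round 4 (k=12): L=165 R=20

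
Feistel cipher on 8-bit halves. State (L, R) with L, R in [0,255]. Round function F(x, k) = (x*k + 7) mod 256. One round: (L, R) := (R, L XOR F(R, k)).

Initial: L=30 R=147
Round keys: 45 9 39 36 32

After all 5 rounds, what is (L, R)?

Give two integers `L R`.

Answer: 231 244

Derivation:
Round 1 (k=45): L=147 R=192
Round 2 (k=9): L=192 R=84
Round 3 (k=39): L=84 R=19
Round 4 (k=36): L=19 R=231
Round 5 (k=32): L=231 R=244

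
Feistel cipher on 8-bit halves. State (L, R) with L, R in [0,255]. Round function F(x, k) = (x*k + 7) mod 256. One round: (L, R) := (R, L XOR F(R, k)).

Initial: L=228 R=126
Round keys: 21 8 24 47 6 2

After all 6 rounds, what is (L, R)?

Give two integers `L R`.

Round 1 (k=21): L=126 R=185
Round 2 (k=8): L=185 R=177
Round 3 (k=24): L=177 R=38
Round 4 (k=47): L=38 R=176
Round 5 (k=6): L=176 R=1
Round 6 (k=2): L=1 R=185

Answer: 1 185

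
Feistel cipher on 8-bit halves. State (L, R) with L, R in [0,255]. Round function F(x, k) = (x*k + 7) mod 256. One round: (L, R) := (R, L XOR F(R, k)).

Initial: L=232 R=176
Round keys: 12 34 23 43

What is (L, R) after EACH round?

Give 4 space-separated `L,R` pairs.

Round 1 (k=12): L=176 R=175
Round 2 (k=34): L=175 R=245
Round 3 (k=23): L=245 R=165
Round 4 (k=43): L=165 R=75

Answer: 176,175 175,245 245,165 165,75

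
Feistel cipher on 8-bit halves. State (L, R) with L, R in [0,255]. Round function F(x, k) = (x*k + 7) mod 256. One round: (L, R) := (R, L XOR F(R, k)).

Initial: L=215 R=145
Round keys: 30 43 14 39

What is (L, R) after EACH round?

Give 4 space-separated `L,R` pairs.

Round 1 (k=30): L=145 R=210
Round 2 (k=43): L=210 R=220
Round 3 (k=14): L=220 R=221
Round 4 (k=39): L=221 R=110

Answer: 145,210 210,220 220,221 221,110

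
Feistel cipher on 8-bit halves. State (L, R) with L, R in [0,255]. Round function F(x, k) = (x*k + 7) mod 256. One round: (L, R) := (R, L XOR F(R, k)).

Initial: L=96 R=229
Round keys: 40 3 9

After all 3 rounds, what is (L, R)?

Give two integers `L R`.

Answer: 241 47

Derivation:
Round 1 (k=40): L=229 R=175
Round 2 (k=3): L=175 R=241
Round 3 (k=9): L=241 R=47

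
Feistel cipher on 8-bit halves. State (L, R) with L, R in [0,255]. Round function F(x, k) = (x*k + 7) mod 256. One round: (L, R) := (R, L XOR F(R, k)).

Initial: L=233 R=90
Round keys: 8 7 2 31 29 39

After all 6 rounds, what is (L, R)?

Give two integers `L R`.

Round 1 (k=8): L=90 R=62
Round 2 (k=7): L=62 R=227
Round 3 (k=2): L=227 R=243
Round 4 (k=31): L=243 R=151
Round 5 (k=29): L=151 R=209
Round 6 (k=39): L=209 R=73

Answer: 209 73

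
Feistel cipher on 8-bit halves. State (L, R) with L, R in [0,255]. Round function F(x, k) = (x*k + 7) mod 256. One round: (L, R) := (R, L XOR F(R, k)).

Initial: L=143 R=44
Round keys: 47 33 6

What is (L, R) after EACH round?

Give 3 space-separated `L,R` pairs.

Round 1 (k=47): L=44 R=148
Round 2 (k=33): L=148 R=55
Round 3 (k=6): L=55 R=197

Answer: 44,148 148,55 55,197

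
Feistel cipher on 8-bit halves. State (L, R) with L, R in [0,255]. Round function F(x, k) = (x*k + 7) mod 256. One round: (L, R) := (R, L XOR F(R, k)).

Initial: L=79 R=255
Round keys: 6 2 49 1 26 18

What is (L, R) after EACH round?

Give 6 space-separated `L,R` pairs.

Answer: 255,78 78,92 92,237 237,168 168,250 250,51

Derivation:
Round 1 (k=6): L=255 R=78
Round 2 (k=2): L=78 R=92
Round 3 (k=49): L=92 R=237
Round 4 (k=1): L=237 R=168
Round 5 (k=26): L=168 R=250
Round 6 (k=18): L=250 R=51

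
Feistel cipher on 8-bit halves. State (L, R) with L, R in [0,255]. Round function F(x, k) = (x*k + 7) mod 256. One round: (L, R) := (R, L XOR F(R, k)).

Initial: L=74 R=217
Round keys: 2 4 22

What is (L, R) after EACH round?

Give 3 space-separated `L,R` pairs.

Round 1 (k=2): L=217 R=243
Round 2 (k=4): L=243 R=10
Round 3 (k=22): L=10 R=16

Answer: 217,243 243,10 10,16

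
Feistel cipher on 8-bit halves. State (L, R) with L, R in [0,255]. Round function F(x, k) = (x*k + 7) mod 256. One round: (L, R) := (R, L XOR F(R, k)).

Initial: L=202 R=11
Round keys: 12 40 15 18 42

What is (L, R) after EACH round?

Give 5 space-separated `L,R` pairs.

Answer: 11,65 65,36 36,98 98,207 207,159

Derivation:
Round 1 (k=12): L=11 R=65
Round 2 (k=40): L=65 R=36
Round 3 (k=15): L=36 R=98
Round 4 (k=18): L=98 R=207
Round 5 (k=42): L=207 R=159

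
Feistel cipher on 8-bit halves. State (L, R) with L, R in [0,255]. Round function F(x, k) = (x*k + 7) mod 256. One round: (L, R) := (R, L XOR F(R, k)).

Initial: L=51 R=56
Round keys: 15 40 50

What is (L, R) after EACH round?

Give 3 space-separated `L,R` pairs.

Round 1 (k=15): L=56 R=124
Round 2 (k=40): L=124 R=95
Round 3 (k=50): L=95 R=233

Answer: 56,124 124,95 95,233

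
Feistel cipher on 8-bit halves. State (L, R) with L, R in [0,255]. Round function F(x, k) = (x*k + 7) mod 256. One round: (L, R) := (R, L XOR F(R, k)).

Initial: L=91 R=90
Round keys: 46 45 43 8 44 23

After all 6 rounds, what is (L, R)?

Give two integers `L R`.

Answer: 57 4

Derivation:
Round 1 (k=46): L=90 R=104
Round 2 (k=45): L=104 R=21
Round 3 (k=43): L=21 R=230
Round 4 (k=8): L=230 R=34
Round 5 (k=44): L=34 R=57
Round 6 (k=23): L=57 R=4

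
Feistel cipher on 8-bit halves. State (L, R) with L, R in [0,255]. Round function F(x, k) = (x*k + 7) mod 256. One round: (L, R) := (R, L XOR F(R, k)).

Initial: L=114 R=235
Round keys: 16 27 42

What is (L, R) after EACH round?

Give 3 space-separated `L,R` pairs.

Answer: 235,197 197,37 37,220

Derivation:
Round 1 (k=16): L=235 R=197
Round 2 (k=27): L=197 R=37
Round 3 (k=42): L=37 R=220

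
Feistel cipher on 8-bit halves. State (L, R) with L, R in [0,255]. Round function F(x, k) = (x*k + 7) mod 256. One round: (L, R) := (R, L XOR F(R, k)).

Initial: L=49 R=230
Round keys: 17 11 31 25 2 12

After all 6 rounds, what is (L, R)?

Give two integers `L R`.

Answer: 177 67

Derivation:
Round 1 (k=17): L=230 R=124
Round 2 (k=11): L=124 R=189
Round 3 (k=31): L=189 R=150
Round 4 (k=25): L=150 R=16
Round 5 (k=2): L=16 R=177
Round 6 (k=12): L=177 R=67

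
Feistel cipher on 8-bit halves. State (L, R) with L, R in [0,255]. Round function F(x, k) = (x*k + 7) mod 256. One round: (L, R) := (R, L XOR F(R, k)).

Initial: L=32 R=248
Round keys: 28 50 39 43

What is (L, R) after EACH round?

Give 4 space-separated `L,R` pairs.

Round 1 (k=28): L=248 R=7
Round 2 (k=50): L=7 R=157
Round 3 (k=39): L=157 R=245
Round 4 (k=43): L=245 R=179

Answer: 248,7 7,157 157,245 245,179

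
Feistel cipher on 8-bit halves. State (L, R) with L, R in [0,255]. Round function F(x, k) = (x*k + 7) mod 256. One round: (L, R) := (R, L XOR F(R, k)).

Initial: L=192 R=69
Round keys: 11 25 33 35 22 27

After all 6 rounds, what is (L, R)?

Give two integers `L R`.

Round 1 (k=11): L=69 R=62
Round 2 (k=25): L=62 R=80
Round 3 (k=33): L=80 R=105
Round 4 (k=35): L=105 R=50
Round 5 (k=22): L=50 R=58
Round 6 (k=27): L=58 R=23

Answer: 58 23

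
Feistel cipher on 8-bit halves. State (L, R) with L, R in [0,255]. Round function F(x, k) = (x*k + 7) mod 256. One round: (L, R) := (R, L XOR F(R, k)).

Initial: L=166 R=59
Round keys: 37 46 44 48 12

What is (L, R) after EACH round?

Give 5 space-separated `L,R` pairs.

Answer: 59,40 40,12 12,63 63,219 219,116

Derivation:
Round 1 (k=37): L=59 R=40
Round 2 (k=46): L=40 R=12
Round 3 (k=44): L=12 R=63
Round 4 (k=48): L=63 R=219
Round 5 (k=12): L=219 R=116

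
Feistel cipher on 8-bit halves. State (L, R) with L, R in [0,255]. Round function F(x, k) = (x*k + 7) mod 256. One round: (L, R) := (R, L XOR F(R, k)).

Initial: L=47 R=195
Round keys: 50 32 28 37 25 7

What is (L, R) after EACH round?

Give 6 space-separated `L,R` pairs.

Answer: 195,50 50,132 132,69 69,132 132,174 174,77

Derivation:
Round 1 (k=50): L=195 R=50
Round 2 (k=32): L=50 R=132
Round 3 (k=28): L=132 R=69
Round 4 (k=37): L=69 R=132
Round 5 (k=25): L=132 R=174
Round 6 (k=7): L=174 R=77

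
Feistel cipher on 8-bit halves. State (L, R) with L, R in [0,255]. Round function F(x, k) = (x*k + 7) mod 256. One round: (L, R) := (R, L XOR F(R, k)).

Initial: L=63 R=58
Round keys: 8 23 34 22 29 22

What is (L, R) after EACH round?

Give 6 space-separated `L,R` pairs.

Round 1 (k=8): L=58 R=232
Round 2 (k=23): L=232 R=229
Round 3 (k=34): L=229 R=153
Round 4 (k=22): L=153 R=200
Round 5 (k=29): L=200 R=54
Round 6 (k=22): L=54 R=99

Answer: 58,232 232,229 229,153 153,200 200,54 54,99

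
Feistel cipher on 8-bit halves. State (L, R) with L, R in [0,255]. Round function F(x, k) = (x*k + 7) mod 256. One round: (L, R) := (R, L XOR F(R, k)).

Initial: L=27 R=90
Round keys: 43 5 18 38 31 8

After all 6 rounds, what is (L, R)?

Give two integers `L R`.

Round 1 (k=43): L=90 R=62
Round 2 (k=5): L=62 R=103
Round 3 (k=18): L=103 R=123
Round 4 (k=38): L=123 R=46
Round 5 (k=31): L=46 R=226
Round 6 (k=8): L=226 R=57

Answer: 226 57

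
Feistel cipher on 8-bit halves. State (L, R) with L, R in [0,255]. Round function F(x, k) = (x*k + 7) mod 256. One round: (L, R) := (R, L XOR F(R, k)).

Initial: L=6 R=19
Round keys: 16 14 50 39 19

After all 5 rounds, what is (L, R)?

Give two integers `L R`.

Round 1 (k=16): L=19 R=49
Round 2 (k=14): L=49 R=166
Round 3 (k=50): L=166 R=66
Round 4 (k=39): L=66 R=179
Round 5 (k=19): L=179 R=18

Answer: 179 18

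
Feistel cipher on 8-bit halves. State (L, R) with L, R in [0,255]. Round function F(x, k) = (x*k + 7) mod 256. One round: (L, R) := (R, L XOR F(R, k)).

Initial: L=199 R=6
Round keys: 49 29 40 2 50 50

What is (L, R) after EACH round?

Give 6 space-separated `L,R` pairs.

Round 1 (k=49): L=6 R=234
Round 2 (k=29): L=234 R=143
Round 3 (k=40): L=143 R=181
Round 4 (k=2): L=181 R=254
Round 5 (k=50): L=254 R=22
Round 6 (k=50): L=22 R=173

Answer: 6,234 234,143 143,181 181,254 254,22 22,173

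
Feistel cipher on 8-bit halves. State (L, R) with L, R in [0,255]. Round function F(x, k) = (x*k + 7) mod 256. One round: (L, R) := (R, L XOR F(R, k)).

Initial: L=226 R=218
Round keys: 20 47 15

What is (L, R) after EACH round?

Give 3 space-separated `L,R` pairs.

Answer: 218,237 237,80 80,90

Derivation:
Round 1 (k=20): L=218 R=237
Round 2 (k=47): L=237 R=80
Round 3 (k=15): L=80 R=90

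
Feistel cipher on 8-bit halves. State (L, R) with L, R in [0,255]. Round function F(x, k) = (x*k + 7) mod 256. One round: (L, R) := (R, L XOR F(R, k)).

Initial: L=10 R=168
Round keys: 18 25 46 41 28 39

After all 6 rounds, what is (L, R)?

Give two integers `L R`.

Answer: 113 211

Derivation:
Round 1 (k=18): L=168 R=221
Round 2 (k=25): L=221 R=52
Round 3 (k=46): L=52 R=130
Round 4 (k=41): L=130 R=237
Round 5 (k=28): L=237 R=113
Round 6 (k=39): L=113 R=211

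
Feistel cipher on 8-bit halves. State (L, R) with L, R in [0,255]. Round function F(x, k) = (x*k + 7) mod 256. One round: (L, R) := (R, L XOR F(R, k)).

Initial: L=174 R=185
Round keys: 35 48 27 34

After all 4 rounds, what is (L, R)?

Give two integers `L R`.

Answer: 45 255

Derivation:
Round 1 (k=35): L=185 R=252
Round 2 (k=48): L=252 R=254
Round 3 (k=27): L=254 R=45
Round 4 (k=34): L=45 R=255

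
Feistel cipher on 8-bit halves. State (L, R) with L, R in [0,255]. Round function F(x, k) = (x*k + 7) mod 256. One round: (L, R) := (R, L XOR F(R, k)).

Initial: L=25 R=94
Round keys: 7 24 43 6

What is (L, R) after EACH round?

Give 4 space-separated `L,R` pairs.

Answer: 94,128 128,89 89,122 122,186

Derivation:
Round 1 (k=7): L=94 R=128
Round 2 (k=24): L=128 R=89
Round 3 (k=43): L=89 R=122
Round 4 (k=6): L=122 R=186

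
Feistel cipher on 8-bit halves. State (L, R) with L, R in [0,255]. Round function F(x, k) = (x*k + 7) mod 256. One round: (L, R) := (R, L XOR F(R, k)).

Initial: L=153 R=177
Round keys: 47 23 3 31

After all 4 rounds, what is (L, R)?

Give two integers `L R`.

Round 1 (k=47): L=177 R=31
Round 2 (k=23): L=31 R=97
Round 3 (k=3): L=97 R=53
Round 4 (k=31): L=53 R=19

Answer: 53 19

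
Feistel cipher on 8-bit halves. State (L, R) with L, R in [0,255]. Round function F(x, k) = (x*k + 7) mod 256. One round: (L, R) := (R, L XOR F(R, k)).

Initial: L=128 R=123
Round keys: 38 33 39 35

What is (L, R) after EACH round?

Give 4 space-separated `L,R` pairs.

Answer: 123,201 201,139 139,253 253,21

Derivation:
Round 1 (k=38): L=123 R=201
Round 2 (k=33): L=201 R=139
Round 3 (k=39): L=139 R=253
Round 4 (k=35): L=253 R=21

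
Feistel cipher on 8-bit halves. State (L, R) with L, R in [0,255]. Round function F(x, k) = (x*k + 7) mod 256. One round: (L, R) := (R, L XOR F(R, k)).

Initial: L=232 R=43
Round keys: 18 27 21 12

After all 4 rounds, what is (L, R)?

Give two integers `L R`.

Round 1 (k=18): L=43 R=229
Round 2 (k=27): L=229 R=5
Round 3 (k=21): L=5 R=149
Round 4 (k=12): L=149 R=6

Answer: 149 6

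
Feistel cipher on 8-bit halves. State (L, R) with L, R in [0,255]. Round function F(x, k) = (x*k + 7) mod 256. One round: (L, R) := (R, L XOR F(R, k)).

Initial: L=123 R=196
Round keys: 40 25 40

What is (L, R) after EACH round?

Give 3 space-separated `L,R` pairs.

Round 1 (k=40): L=196 R=220
Round 2 (k=25): L=220 R=71
Round 3 (k=40): L=71 R=195

Answer: 196,220 220,71 71,195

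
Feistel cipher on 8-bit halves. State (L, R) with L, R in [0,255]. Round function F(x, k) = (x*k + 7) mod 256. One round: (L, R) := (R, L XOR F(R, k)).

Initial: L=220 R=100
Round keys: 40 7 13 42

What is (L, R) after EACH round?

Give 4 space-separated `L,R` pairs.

Round 1 (k=40): L=100 R=123
Round 2 (k=7): L=123 R=0
Round 3 (k=13): L=0 R=124
Round 4 (k=42): L=124 R=95

Answer: 100,123 123,0 0,124 124,95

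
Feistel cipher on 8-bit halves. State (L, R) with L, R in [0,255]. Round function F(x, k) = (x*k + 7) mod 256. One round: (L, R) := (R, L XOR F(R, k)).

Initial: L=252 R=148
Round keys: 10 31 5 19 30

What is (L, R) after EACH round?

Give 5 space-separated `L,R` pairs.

Answer: 148,51 51,160 160,20 20,35 35,53

Derivation:
Round 1 (k=10): L=148 R=51
Round 2 (k=31): L=51 R=160
Round 3 (k=5): L=160 R=20
Round 4 (k=19): L=20 R=35
Round 5 (k=30): L=35 R=53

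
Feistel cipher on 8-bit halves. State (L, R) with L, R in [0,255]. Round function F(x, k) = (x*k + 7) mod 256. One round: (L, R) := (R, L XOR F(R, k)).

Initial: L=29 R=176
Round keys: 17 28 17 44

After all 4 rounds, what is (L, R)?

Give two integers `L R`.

Answer: 140 56

Derivation:
Round 1 (k=17): L=176 R=170
Round 2 (k=28): L=170 R=47
Round 3 (k=17): L=47 R=140
Round 4 (k=44): L=140 R=56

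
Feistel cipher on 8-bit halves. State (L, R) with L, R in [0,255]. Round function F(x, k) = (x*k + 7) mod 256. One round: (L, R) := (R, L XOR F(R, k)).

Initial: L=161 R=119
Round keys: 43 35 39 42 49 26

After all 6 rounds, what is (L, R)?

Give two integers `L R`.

Round 1 (k=43): L=119 R=165
Round 2 (k=35): L=165 R=225
Round 3 (k=39): L=225 R=235
Round 4 (k=42): L=235 R=116
Round 5 (k=49): L=116 R=208
Round 6 (k=26): L=208 R=83

Answer: 208 83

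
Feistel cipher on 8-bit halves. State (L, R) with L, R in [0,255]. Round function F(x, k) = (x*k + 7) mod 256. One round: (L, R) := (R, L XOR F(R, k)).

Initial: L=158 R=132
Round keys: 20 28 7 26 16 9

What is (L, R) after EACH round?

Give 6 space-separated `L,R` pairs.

Round 1 (k=20): L=132 R=201
Round 2 (k=28): L=201 R=135
Round 3 (k=7): L=135 R=113
Round 4 (k=26): L=113 R=6
Round 5 (k=16): L=6 R=22
Round 6 (k=9): L=22 R=203

Answer: 132,201 201,135 135,113 113,6 6,22 22,203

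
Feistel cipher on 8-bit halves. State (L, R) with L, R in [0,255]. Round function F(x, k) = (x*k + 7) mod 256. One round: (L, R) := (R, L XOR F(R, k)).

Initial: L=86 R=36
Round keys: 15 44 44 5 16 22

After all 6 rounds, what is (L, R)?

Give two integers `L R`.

Answer: 233 135

Derivation:
Round 1 (k=15): L=36 R=117
Round 2 (k=44): L=117 R=7
Round 3 (k=44): L=7 R=78
Round 4 (k=5): L=78 R=138
Round 5 (k=16): L=138 R=233
Round 6 (k=22): L=233 R=135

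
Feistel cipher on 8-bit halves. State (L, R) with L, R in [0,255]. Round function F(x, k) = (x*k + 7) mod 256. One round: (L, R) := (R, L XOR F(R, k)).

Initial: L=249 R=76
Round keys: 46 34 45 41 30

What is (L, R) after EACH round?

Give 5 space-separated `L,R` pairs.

Answer: 76,86 86,63 63,76 76,12 12,35

Derivation:
Round 1 (k=46): L=76 R=86
Round 2 (k=34): L=86 R=63
Round 3 (k=45): L=63 R=76
Round 4 (k=41): L=76 R=12
Round 5 (k=30): L=12 R=35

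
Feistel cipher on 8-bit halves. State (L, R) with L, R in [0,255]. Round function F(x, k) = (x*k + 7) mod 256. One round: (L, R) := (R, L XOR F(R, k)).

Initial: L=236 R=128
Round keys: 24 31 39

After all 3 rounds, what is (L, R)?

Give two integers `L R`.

Answer: 252 128

Derivation:
Round 1 (k=24): L=128 R=235
Round 2 (k=31): L=235 R=252
Round 3 (k=39): L=252 R=128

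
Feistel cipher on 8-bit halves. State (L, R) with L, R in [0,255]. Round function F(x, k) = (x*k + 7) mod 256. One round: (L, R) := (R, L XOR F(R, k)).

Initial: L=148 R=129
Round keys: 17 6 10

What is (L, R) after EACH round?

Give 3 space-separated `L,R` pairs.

Round 1 (k=17): L=129 R=12
Round 2 (k=6): L=12 R=206
Round 3 (k=10): L=206 R=31

Answer: 129,12 12,206 206,31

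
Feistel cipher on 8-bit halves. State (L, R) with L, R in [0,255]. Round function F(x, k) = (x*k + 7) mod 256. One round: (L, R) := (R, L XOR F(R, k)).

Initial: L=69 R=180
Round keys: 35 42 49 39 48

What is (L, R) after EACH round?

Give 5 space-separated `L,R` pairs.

Round 1 (k=35): L=180 R=230
Round 2 (k=42): L=230 R=119
Round 3 (k=49): L=119 R=40
Round 4 (k=39): L=40 R=104
Round 5 (k=48): L=104 R=175

Answer: 180,230 230,119 119,40 40,104 104,175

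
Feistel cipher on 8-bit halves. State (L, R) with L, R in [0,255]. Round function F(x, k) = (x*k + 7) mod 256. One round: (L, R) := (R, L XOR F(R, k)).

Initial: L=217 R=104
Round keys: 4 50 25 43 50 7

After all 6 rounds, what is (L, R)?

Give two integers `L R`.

Round 1 (k=4): L=104 R=126
Round 2 (k=50): L=126 R=203
Round 3 (k=25): L=203 R=164
Round 4 (k=43): L=164 R=88
Round 5 (k=50): L=88 R=147
Round 6 (k=7): L=147 R=84

Answer: 147 84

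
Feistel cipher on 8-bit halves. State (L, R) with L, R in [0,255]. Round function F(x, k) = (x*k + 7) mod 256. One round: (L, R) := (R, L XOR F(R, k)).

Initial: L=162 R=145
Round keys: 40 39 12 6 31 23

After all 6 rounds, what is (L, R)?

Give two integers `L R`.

Answer: 233 14

Derivation:
Round 1 (k=40): L=145 R=13
Round 2 (k=39): L=13 R=147
Round 3 (k=12): L=147 R=230
Round 4 (k=6): L=230 R=248
Round 5 (k=31): L=248 R=233
Round 6 (k=23): L=233 R=14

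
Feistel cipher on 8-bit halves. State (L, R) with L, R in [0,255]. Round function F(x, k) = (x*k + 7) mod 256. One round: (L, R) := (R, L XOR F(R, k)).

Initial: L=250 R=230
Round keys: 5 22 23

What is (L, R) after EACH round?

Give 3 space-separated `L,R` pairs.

Round 1 (k=5): L=230 R=127
Round 2 (k=22): L=127 R=23
Round 3 (k=23): L=23 R=103

Answer: 230,127 127,23 23,103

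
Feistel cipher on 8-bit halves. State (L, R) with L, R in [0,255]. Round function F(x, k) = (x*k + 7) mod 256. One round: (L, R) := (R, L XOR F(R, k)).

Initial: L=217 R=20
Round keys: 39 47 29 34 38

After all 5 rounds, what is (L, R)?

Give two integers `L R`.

Answer: 90 165

Derivation:
Round 1 (k=39): L=20 R=202
Round 2 (k=47): L=202 R=9
Round 3 (k=29): L=9 R=198
Round 4 (k=34): L=198 R=90
Round 5 (k=38): L=90 R=165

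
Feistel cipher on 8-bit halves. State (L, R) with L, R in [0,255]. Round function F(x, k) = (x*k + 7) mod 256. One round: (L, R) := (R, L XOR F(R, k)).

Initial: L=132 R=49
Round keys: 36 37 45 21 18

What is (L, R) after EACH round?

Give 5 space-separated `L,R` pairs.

Round 1 (k=36): L=49 R=111
Round 2 (k=37): L=111 R=35
Round 3 (k=45): L=35 R=65
Round 4 (k=21): L=65 R=127
Round 5 (k=18): L=127 R=180

Answer: 49,111 111,35 35,65 65,127 127,180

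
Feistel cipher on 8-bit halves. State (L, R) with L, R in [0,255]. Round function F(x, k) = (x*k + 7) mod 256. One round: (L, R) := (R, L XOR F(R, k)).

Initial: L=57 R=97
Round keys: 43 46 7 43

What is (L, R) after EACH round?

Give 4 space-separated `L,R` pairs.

Round 1 (k=43): L=97 R=107
Round 2 (k=46): L=107 R=32
Round 3 (k=7): L=32 R=140
Round 4 (k=43): L=140 R=171

Answer: 97,107 107,32 32,140 140,171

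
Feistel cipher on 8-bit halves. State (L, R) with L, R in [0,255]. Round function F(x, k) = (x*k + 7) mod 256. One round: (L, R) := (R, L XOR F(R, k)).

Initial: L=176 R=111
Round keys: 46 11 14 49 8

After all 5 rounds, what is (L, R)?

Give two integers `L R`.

Round 1 (k=46): L=111 R=73
Round 2 (k=11): L=73 R=69
Round 3 (k=14): L=69 R=132
Round 4 (k=49): L=132 R=14
Round 5 (k=8): L=14 R=243

Answer: 14 243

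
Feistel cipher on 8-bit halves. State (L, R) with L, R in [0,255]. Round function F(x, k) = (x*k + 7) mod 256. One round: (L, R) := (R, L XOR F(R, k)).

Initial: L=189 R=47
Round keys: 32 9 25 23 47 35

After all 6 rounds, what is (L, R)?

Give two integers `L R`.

Answer: 102 39

Derivation:
Round 1 (k=32): L=47 R=90
Round 2 (k=9): L=90 R=30
Round 3 (k=25): L=30 R=175
Round 4 (k=23): L=175 R=222
Round 5 (k=47): L=222 R=102
Round 6 (k=35): L=102 R=39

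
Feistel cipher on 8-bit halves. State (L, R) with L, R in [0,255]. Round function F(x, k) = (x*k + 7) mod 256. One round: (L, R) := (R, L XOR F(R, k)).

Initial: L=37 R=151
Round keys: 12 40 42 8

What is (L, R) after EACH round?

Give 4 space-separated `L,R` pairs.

Round 1 (k=12): L=151 R=62
Round 2 (k=40): L=62 R=32
Round 3 (k=42): L=32 R=121
Round 4 (k=8): L=121 R=239

Answer: 151,62 62,32 32,121 121,239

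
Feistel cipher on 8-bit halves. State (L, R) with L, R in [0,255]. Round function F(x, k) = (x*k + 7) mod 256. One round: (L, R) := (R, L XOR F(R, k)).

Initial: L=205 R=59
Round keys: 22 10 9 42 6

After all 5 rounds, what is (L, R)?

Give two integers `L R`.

Answer: 137 242

Derivation:
Round 1 (k=22): L=59 R=212
Round 2 (k=10): L=212 R=116
Round 3 (k=9): L=116 R=207
Round 4 (k=42): L=207 R=137
Round 5 (k=6): L=137 R=242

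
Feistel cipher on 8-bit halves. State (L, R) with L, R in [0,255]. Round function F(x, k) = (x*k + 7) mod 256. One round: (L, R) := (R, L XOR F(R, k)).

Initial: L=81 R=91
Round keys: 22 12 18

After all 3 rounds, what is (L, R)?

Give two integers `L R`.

Round 1 (k=22): L=91 R=136
Round 2 (k=12): L=136 R=60
Round 3 (k=18): L=60 R=183

Answer: 60 183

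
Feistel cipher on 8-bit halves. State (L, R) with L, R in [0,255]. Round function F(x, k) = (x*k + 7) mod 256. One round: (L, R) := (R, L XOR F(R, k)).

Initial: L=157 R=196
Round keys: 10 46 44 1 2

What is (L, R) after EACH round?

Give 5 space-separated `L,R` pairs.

Answer: 196,50 50,199 199,9 9,215 215,188

Derivation:
Round 1 (k=10): L=196 R=50
Round 2 (k=46): L=50 R=199
Round 3 (k=44): L=199 R=9
Round 4 (k=1): L=9 R=215
Round 5 (k=2): L=215 R=188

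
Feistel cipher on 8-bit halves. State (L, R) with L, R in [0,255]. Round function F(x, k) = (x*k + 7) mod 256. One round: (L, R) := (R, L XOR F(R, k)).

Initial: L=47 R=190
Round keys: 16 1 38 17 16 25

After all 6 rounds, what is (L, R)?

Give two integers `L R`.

Round 1 (k=16): L=190 R=200
Round 2 (k=1): L=200 R=113
Round 3 (k=38): L=113 R=5
Round 4 (k=17): L=5 R=45
Round 5 (k=16): L=45 R=210
Round 6 (k=25): L=210 R=164

Answer: 210 164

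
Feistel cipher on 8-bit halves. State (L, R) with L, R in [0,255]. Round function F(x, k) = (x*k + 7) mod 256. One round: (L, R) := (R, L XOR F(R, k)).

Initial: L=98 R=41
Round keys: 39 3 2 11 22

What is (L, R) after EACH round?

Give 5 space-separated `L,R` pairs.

Answer: 41,36 36,90 90,159 159,134 134,20

Derivation:
Round 1 (k=39): L=41 R=36
Round 2 (k=3): L=36 R=90
Round 3 (k=2): L=90 R=159
Round 4 (k=11): L=159 R=134
Round 5 (k=22): L=134 R=20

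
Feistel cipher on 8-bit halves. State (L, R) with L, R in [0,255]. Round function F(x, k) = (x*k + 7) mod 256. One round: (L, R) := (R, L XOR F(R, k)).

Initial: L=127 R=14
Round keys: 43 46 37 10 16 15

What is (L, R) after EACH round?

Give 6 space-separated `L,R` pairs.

Answer: 14,30 30,101 101,190 190,22 22,217 217,168

Derivation:
Round 1 (k=43): L=14 R=30
Round 2 (k=46): L=30 R=101
Round 3 (k=37): L=101 R=190
Round 4 (k=10): L=190 R=22
Round 5 (k=16): L=22 R=217
Round 6 (k=15): L=217 R=168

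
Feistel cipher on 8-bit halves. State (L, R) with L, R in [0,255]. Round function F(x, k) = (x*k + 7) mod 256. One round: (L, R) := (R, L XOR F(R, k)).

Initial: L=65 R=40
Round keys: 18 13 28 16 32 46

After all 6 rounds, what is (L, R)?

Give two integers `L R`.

Answer: 162 249

Derivation:
Round 1 (k=18): L=40 R=150
Round 2 (k=13): L=150 R=141
Round 3 (k=28): L=141 R=229
Round 4 (k=16): L=229 R=218
Round 5 (k=32): L=218 R=162
Round 6 (k=46): L=162 R=249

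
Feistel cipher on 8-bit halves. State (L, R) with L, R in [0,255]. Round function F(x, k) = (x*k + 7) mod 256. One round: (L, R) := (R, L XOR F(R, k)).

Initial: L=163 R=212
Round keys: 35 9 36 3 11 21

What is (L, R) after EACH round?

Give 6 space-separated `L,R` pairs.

Answer: 212,160 160,115 115,147 147,179 179,43 43,61

Derivation:
Round 1 (k=35): L=212 R=160
Round 2 (k=9): L=160 R=115
Round 3 (k=36): L=115 R=147
Round 4 (k=3): L=147 R=179
Round 5 (k=11): L=179 R=43
Round 6 (k=21): L=43 R=61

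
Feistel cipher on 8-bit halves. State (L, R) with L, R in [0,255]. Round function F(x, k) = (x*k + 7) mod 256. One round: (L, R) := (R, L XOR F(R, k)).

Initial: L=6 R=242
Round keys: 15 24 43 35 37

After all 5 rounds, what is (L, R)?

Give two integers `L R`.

Round 1 (k=15): L=242 R=51
Round 2 (k=24): L=51 R=61
Round 3 (k=43): L=61 R=117
Round 4 (k=35): L=117 R=59
Round 5 (k=37): L=59 R=251

Answer: 59 251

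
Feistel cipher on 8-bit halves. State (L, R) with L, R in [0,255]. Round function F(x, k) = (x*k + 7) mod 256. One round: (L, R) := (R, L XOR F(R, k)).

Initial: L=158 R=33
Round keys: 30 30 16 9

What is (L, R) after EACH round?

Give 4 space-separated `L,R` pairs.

Answer: 33,123 123,80 80,124 124,51

Derivation:
Round 1 (k=30): L=33 R=123
Round 2 (k=30): L=123 R=80
Round 3 (k=16): L=80 R=124
Round 4 (k=9): L=124 R=51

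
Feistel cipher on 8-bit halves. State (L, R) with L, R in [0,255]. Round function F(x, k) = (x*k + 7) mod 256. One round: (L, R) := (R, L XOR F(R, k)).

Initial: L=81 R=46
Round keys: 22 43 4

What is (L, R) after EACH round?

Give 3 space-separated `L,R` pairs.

Round 1 (k=22): L=46 R=170
Round 2 (k=43): L=170 R=187
Round 3 (k=4): L=187 R=89

Answer: 46,170 170,187 187,89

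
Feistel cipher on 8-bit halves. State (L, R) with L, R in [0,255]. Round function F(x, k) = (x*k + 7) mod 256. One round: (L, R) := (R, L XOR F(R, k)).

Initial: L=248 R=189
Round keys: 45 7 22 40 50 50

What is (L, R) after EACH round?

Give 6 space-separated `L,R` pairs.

Round 1 (k=45): L=189 R=184
Round 2 (k=7): L=184 R=178
Round 3 (k=22): L=178 R=235
Round 4 (k=40): L=235 R=13
Round 5 (k=50): L=13 R=122
Round 6 (k=50): L=122 R=214

Answer: 189,184 184,178 178,235 235,13 13,122 122,214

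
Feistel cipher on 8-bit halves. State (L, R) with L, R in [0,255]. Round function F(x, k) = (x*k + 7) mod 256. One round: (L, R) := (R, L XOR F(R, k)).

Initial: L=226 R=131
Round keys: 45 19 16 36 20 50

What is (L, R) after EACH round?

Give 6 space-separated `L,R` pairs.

Round 1 (k=45): L=131 R=236
Round 2 (k=19): L=236 R=8
Round 3 (k=16): L=8 R=107
Round 4 (k=36): L=107 R=27
Round 5 (k=20): L=27 R=72
Round 6 (k=50): L=72 R=12

Answer: 131,236 236,8 8,107 107,27 27,72 72,12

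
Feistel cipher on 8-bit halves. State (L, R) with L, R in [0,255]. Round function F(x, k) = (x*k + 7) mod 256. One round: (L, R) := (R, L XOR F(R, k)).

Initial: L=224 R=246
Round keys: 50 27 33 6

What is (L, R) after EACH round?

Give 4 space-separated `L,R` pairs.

Round 1 (k=50): L=246 R=243
Round 2 (k=27): L=243 R=94
Round 3 (k=33): L=94 R=214
Round 4 (k=6): L=214 R=85

Answer: 246,243 243,94 94,214 214,85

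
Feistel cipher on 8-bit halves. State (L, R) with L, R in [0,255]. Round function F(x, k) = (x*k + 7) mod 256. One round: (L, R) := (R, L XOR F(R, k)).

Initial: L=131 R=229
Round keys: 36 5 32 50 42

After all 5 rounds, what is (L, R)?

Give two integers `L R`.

Answer: 175 66

Derivation:
Round 1 (k=36): L=229 R=184
Round 2 (k=5): L=184 R=122
Round 3 (k=32): L=122 R=255
Round 4 (k=50): L=255 R=175
Round 5 (k=42): L=175 R=66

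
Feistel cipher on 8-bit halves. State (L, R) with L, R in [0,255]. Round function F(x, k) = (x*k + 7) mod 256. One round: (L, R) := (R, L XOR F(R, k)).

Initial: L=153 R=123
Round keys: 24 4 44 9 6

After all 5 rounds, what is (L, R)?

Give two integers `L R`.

Round 1 (k=24): L=123 R=22
Round 2 (k=4): L=22 R=36
Round 3 (k=44): L=36 R=33
Round 4 (k=9): L=33 R=20
Round 5 (k=6): L=20 R=94

Answer: 20 94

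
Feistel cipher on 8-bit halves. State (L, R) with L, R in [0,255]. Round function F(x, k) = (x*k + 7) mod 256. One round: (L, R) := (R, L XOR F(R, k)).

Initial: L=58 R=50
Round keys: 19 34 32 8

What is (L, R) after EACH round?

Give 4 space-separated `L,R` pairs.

Answer: 50,135 135,199 199,96 96,192

Derivation:
Round 1 (k=19): L=50 R=135
Round 2 (k=34): L=135 R=199
Round 3 (k=32): L=199 R=96
Round 4 (k=8): L=96 R=192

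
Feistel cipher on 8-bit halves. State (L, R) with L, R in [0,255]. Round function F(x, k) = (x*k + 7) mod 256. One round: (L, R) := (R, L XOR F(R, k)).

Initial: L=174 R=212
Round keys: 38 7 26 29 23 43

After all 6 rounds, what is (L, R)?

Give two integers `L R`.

Answer: 38 250

Derivation:
Round 1 (k=38): L=212 R=209
Round 2 (k=7): L=209 R=106
Round 3 (k=26): L=106 R=26
Round 4 (k=29): L=26 R=147
Round 5 (k=23): L=147 R=38
Round 6 (k=43): L=38 R=250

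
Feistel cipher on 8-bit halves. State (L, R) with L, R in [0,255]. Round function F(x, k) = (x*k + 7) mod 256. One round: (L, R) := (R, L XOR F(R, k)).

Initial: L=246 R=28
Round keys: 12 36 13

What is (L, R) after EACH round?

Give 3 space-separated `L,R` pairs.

Answer: 28,161 161,183 183,243

Derivation:
Round 1 (k=12): L=28 R=161
Round 2 (k=36): L=161 R=183
Round 3 (k=13): L=183 R=243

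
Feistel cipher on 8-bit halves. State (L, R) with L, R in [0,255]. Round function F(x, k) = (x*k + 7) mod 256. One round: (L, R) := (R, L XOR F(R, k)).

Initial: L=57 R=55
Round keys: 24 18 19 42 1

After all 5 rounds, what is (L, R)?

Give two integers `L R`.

Round 1 (k=24): L=55 R=22
Round 2 (k=18): L=22 R=164
Round 3 (k=19): L=164 R=37
Round 4 (k=42): L=37 R=189
Round 5 (k=1): L=189 R=225

Answer: 189 225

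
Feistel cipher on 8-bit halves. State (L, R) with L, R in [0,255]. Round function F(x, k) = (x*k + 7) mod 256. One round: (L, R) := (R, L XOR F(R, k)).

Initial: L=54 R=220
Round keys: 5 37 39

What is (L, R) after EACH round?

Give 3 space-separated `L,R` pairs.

Answer: 220,101 101,124 124,142

Derivation:
Round 1 (k=5): L=220 R=101
Round 2 (k=37): L=101 R=124
Round 3 (k=39): L=124 R=142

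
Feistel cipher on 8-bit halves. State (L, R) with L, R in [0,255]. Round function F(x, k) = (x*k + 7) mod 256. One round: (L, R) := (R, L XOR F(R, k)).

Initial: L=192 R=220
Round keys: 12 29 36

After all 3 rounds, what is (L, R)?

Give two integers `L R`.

Round 1 (k=12): L=220 R=151
Round 2 (k=29): L=151 R=254
Round 3 (k=36): L=254 R=40

Answer: 254 40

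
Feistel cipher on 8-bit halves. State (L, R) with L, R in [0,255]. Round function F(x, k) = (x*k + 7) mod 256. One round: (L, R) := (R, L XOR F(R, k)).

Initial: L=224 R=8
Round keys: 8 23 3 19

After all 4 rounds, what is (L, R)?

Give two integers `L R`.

Round 1 (k=8): L=8 R=167
Round 2 (k=23): L=167 R=0
Round 3 (k=3): L=0 R=160
Round 4 (k=19): L=160 R=231

Answer: 160 231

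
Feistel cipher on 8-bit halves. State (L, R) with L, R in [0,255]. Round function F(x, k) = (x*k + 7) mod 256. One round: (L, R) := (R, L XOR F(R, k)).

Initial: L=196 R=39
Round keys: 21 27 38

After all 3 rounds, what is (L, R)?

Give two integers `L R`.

Answer: 246 117

Derivation:
Round 1 (k=21): L=39 R=254
Round 2 (k=27): L=254 R=246
Round 3 (k=38): L=246 R=117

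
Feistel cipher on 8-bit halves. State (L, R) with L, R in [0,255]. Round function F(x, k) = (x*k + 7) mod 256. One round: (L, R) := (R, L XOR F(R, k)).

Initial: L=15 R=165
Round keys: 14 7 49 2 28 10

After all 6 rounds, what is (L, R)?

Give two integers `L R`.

Round 1 (k=14): L=165 R=2
Round 2 (k=7): L=2 R=176
Round 3 (k=49): L=176 R=181
Round 4 (k=2): L=181 R=193
Round 5 (k=28): L=193 R=150
Round 6 (k=10): L=150 R=34

Answer: 150 34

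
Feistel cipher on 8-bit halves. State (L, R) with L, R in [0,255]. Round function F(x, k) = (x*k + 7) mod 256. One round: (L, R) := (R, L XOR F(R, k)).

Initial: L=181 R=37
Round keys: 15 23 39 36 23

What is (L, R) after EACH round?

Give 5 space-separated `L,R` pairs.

Answer: 37,135 135,13 13,133 133,182 182,228

Derivation:
Round 1 (k=15): L=37 R=135
Round 2 (k=23): L=135 R=13
Round 3 (k=39): L=13 R=133
Round 4 (k=36): L=133 R=182
Round 5 (k=23): L=182 R=228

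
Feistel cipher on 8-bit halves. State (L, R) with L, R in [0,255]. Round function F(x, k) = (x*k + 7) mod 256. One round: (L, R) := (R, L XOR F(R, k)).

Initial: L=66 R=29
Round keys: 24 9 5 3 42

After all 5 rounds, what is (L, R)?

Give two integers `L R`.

Round 1 (k=24): L=29 R=253
Round 2 (k=9): L=253 R=241
Round 3 (k=5): L=241 R=65
Round 4 (k=3): L=65 R=59
Round 5 (k=42): L=59 R=244

Answer: 59 244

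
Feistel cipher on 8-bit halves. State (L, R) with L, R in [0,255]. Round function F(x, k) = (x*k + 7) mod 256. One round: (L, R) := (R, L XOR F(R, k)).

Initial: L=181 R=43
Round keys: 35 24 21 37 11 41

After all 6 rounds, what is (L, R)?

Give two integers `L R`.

Answer: 228 10

Derivation:
Round 1 (k=35): L=43 R=93
Round 2 (k=24): L=93 R=148
Round 3 (k=21): L=148 R=118
Round 4 (k=37): L=118 R=129
Round 5 (k=11): L=129 R=228
Round 6 (k=41): L=228 R=10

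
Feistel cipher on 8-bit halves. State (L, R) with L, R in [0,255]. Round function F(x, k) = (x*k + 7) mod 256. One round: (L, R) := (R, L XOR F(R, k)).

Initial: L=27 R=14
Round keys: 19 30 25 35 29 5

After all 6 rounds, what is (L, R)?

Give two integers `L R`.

Answer: 61 172

Derivation:
Round 1 (k=19): L=14 R=10
Round 2 (k=30): L=10 R=61
Round 3 (k=25): L=61 R=246
Round 4 (k=35): L=246 R=148
Round 5 (k=29): L=148 R=61
Round 6 (k=5): L=61 R=172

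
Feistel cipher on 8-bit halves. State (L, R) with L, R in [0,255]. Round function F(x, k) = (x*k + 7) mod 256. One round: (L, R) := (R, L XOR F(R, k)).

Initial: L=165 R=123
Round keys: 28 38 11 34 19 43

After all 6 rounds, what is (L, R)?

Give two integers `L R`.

Answer: 251 105

Derivation:
Round 1 (k=28): L=123 R=222
Round 2 (k=38): L=222 R=128
Round 3 (k=11): L=128 R=89
Round 4 (k=34): L=89 R=89
Round 5 (k=19): L=89 R=251
Round 6 (k=43): L=251 R=105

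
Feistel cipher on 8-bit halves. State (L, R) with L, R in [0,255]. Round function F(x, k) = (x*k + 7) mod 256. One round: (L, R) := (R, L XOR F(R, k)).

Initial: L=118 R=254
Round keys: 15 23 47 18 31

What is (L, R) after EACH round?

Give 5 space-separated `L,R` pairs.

Round 1 (k=15): L=254 R=159
Round 2 (k=23): L=159 R=174
Round 3 (k=47): L=174 R=102
Round 4 (k=18): L=102 R=157
Round 5 (k=31): L=157 R=108

Answer: 254,159 159,174 174,102 102,157 157,108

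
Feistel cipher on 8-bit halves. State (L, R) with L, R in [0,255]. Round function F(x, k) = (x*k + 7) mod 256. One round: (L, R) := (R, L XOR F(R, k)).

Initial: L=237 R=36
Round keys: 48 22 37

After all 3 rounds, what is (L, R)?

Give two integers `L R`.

Round 1 (k=48): L=36 R=42
Round 2 (k=22): L=42 R=135
Round 3 (k=37): L=135 R=160

Answer: 135 160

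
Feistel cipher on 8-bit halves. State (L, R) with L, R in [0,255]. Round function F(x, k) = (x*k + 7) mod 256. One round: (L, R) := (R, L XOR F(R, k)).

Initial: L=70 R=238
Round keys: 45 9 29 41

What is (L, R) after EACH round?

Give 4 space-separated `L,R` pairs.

Answer: 238,155 155,148 148,80 80,67

Derivation:
Round 1 (k=45): L=238 R=155
Round 2 (k=9): L=155 R=148
Round 3 (k=29): L=148 R=80
Round 4 (k=41): L=80 R=67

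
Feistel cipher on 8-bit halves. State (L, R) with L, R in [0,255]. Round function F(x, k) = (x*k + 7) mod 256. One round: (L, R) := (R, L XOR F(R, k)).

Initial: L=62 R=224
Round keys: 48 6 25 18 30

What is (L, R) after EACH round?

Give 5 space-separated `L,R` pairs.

Round 1 (k=48): L=224 R=57
Round 2 (k=6): L=57 R=189
Round 3 (k=25): L=189 R=69
Round 4 (k=18): L=69 R=92
Round 5 (k=30): L=92 R=138

Answer: 224,57 57,189 189,69 69,92 92,138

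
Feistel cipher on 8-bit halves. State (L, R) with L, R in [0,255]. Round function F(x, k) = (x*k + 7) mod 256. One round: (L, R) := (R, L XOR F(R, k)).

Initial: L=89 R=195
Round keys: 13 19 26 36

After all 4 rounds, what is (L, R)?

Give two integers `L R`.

Round 1 (k=13): L=195 R=183
Round 2 (k=19): L=183 R=95
Round 3 (k=26): L=95 R=26
Round 4 (k=36): L=26 R=240

Answer: 26 240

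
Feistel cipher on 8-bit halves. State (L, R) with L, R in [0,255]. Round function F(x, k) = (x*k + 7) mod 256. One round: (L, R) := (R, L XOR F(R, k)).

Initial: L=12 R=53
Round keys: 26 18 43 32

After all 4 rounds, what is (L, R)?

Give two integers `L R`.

Round 1 (k=26): L=53 R=101
Round 2 (k=18): L=101 R=20
Round 3 (k=43): L=20 R=6
Round 4 (k=32): L=6 R=211

Answer: 6 211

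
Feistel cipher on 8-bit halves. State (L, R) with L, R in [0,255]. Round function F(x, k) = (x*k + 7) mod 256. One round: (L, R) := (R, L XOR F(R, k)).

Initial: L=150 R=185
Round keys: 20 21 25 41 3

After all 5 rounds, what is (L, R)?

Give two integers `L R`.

Answer: 221 147

Derivation:
Round 1 (k=20): L=185 R=237
Round 2 (k=21): L=237 R=193
Round 3 (k=25): L=193 R=13
Round 4 (k=41): L=13 R=221
Round 5 (k=3): L=221 R=147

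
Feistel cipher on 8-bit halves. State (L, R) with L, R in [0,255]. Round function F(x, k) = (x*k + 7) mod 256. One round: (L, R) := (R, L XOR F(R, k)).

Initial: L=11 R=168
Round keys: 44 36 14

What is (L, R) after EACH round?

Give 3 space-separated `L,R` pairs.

Answer: 168,236 236,159 159,85

Derivation:
Round 1 (k=44): L=168 R=236
Round 2 (k=36): L=236 R=159
Round 3 (k=14): L=159 R=85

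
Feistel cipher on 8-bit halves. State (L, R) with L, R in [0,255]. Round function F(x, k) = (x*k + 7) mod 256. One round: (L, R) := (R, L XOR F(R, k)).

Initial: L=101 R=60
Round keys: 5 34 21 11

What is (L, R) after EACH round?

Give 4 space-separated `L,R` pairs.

Round 1 (k=5): L=60 R=86
Round 2 (k=34): L=86 R=79
Round 3 (k=21): L=79 R=212
Round 4 (k=11): L=212 R=108

Answer: 60,86 86,79 79,212 212,108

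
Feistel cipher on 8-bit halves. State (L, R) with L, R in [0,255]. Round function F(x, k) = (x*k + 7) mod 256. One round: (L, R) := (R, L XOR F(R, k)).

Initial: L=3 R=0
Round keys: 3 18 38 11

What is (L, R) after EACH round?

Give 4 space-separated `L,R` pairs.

Answer: 0,4 4,79 79,197 197,49

Derivation:
Round 1 (k=3): L=0 R=4
Round 2 (k=18): L=4 R=79
Round 3 (k=38): L=79 R=197
Round 4 (k=11): L=197 R=49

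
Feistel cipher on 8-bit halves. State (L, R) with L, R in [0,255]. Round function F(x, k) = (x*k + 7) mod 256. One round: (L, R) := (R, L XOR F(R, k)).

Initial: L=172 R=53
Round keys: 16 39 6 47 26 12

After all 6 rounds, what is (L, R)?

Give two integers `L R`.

Round 1 (k=16): L=53 R=251
Round 2 (k=39): L=251 R=113
Round 3 (k=6): L=113 R=86
Round 4 (k=47): L=86 R=160
Round 5 (k=26): L=160 R=17
Round 6 (k=12): L=17 R=115

Answer: 17 115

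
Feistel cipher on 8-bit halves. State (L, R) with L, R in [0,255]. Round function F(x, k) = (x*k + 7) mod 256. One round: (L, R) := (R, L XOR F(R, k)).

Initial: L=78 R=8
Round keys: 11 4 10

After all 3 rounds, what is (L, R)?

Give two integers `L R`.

Round 1 (k=11): L=8 R=17
Round 2 (k=4): L=17 R=67
Round 3 (k=10): L=67 R=180

Answer: 67 180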